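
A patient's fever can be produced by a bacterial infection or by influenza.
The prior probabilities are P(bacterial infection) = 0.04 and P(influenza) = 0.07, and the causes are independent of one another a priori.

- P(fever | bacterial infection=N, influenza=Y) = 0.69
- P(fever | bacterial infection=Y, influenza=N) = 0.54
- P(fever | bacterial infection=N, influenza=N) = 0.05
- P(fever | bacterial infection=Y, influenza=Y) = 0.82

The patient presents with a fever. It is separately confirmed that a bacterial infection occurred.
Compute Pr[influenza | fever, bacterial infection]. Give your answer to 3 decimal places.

Pr[influenza | fever, bacterial infection] ≈ 0.103

P(fever | bacterial infection) = 0.54·0.93 + 0.82·0.07 = 0.502200 + 0.057400 = 0.559600
Of this, 0.057400 comes from 0.82·0.07 (the influenza=true cases).
P(influenza | fever, bacterial infection) = 0.057400 / 0.559600 ≈ 0.103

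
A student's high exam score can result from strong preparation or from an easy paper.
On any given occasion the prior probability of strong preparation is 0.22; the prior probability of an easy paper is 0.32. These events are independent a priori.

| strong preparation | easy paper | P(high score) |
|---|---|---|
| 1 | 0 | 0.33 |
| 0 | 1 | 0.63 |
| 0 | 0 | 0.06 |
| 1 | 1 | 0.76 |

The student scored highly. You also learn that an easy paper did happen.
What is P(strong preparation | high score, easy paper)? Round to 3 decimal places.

P(strong preparation | high score, easy paper) ≈ 0.254

Enumerate both values of strong preparation and weight by the priors:
  P(high score | easy paper) = 0.63×0.78 + 0.76×0.22
        = 0.491400 + 0.167200 = 0.658600
The terms with strong preparation present sum to 0.167200, so
  P(strong preparation | high score, easy paper) = 0.167200 / 0.658600 ≈ 0.254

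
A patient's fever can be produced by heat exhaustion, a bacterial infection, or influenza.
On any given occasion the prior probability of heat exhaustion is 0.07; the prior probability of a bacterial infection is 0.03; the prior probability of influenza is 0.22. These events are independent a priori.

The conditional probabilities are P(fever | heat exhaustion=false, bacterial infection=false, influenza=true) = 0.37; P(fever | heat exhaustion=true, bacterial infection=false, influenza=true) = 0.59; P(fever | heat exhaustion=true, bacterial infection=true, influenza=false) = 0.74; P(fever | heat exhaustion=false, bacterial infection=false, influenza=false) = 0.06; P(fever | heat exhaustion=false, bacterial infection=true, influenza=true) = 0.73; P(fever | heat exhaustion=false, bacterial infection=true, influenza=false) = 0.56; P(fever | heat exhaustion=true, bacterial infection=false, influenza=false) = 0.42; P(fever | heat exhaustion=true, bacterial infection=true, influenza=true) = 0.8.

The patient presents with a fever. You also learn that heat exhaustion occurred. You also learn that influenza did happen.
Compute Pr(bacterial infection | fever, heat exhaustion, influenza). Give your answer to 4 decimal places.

Pr(bacterial infection | fever, heat exhaustion, influenza) ≈ 0.0402

Sum P(fever|·) weighted by the priors over both values of bacterial infection:
  P(fever | heat exhaustion, influenza) = 0.59×0.97 + 0.8×0.03
        = 0.572300 + 0.024000 = 0.596300
Keeping only the bacterial infection-present terms gives 0.024000, so
  P(bacterial infection | fever, heat exhaustion, influenza) = 0.024000 / 0.596300 ≈ 0.0402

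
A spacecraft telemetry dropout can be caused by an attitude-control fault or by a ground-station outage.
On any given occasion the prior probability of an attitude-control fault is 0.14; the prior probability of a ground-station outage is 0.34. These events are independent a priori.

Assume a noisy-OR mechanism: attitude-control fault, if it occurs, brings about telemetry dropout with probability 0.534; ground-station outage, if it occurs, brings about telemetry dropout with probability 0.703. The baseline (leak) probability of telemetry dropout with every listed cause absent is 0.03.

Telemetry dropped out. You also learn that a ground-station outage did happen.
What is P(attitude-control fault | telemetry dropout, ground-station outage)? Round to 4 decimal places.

Under noisy-OR, P(telemetry dropout | causes) = 1 − (1−0.03)·∏(1−qᵢ) over the active causes.
P(telemetry dropout | ground-station outage) = 0.71191*0.86 + 0.86575*0.14 = 0.612243 + 0.121205 = 0.733448
The attitude-control fault-present share is 0.86575*0.14 = 0.121205.
Hence the posterior is 0.121205/0.733448 ≈ 0.1653.

P(attitude-control fault | telemetry dropout, ground-station outage) ≈ 0.1653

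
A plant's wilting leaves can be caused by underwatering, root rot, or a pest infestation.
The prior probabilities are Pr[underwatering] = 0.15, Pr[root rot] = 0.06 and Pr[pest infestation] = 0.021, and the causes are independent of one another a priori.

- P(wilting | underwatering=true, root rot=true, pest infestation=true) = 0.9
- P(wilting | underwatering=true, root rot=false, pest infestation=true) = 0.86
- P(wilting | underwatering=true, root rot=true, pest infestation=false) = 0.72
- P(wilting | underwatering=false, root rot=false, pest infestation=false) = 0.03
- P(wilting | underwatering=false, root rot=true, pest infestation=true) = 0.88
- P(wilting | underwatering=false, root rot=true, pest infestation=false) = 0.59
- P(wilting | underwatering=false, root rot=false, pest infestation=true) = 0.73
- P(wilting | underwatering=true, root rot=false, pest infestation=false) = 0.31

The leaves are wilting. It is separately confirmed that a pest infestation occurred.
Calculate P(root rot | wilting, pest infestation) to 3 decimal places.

P(wilting | pest infestation) = 0.73·0.85·0.94 + 0.88·0.85·0.06 + 0.86·0.15·0.94 + 0.9·0.15·0.06 = 0.583270 + 0.044880 + 0.121260 + 0.008100 = 0.757510
Of this, 0.052980 comes from 0.044880 + 0.008100 (the root rot=true cases).
So P(root rot | wilting, pest infestation) = 0.052980/0.757510 ≈ 0.070.

P(root rot | wilting, pest infestation) ≈ 0.070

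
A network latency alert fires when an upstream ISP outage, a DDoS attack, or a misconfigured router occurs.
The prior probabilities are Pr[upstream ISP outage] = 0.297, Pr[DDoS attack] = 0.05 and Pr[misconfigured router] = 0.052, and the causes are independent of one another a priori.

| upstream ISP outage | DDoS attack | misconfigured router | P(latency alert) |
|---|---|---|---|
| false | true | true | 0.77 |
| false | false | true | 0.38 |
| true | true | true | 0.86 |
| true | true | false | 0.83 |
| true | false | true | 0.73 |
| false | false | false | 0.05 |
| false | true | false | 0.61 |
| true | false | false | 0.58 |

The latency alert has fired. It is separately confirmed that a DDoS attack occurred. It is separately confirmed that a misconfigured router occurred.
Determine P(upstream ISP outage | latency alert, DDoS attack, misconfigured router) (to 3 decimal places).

P(upstream ISP outage | latency alert, DDoS attack, misconfigured router) ≈ 0.321

Sum P(latency alert|·) weighted by the priors over both values of upstream ISP outage:
  P(latency alert | DDoS attack, misconfigured router) = 0.77×0.703 + 0.86×0.297
        = 0.541310 + 0.255420 = 0.796730
The terms with upstream ISP outage present sum to 0.255420, so
  P(upstream ISP outage | latency alert, DDoS attack, misconfigured router) = 0.255420 / 0.796730 ≈ 0.321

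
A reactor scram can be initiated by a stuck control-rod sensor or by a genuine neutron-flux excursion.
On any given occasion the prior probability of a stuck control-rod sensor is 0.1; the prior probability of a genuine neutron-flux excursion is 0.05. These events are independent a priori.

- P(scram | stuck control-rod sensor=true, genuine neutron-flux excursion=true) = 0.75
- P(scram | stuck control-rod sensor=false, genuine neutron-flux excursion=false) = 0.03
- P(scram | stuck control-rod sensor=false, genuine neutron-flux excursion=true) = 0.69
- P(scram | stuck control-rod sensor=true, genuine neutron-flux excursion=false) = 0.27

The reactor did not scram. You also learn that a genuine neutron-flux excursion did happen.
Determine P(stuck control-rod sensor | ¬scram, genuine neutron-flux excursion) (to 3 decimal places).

Numerator (weight on configurations with stuck control-rod sensor): 0.25*0.1 = 0.025000
Normalizer over all consistent configurations: 0.31*0.9 + 0.25*0.1 = 0.304000
Posterior = 0.025000 / 0.304000 ≈ 0.082

P(stuck control-rod sensor | ¬scram, genuine neutron-flux excursion) ≈ 0.082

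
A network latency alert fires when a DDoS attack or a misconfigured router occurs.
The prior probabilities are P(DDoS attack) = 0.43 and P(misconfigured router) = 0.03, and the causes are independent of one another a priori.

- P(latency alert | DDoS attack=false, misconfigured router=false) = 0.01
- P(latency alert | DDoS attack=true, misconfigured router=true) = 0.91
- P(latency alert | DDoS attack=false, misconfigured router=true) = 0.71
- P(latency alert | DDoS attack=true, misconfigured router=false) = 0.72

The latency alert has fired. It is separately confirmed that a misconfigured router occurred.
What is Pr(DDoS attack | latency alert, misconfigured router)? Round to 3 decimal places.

Sum P(latency alert|·) weighted by the priors over both values of DDoS attack:
  P(latency alert | misconfigured router) = 0.71*0.57 + 0.91*0.43
        = 0.404700 + 0.391300 = 0.796000
The terms with DDoS attack present sum to 0.391300, so
  P(DDoS attack | latency alert, misconfigured router) = 0.391300 / 0.796000 ≈ 0.492

Pr(DDoS attack | latency alert, misconfigured router) ≈ 0.492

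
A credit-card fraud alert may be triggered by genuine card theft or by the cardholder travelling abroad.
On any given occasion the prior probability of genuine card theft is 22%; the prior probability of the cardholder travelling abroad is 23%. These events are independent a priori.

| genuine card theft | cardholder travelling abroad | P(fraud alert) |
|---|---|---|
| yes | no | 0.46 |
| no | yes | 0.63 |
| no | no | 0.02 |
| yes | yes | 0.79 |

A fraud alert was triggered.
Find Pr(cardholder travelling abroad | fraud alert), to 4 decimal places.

For the numerator, keep only cardholder travelling abroad=true terms: 0.113022 + 0.039974 = 0.152996
The normalizing constant is 0.02×0.78×0.77 + 0.63×0.78×0.23 + 0.46×0.22×0.77 + 0.79×0.22×0.23 = 0.242932
Posterior = 0.152996 / 0.242932 ≈ 0.6298

Pr(cardholder travelling abroad | fraud alert) ≈ 0.6298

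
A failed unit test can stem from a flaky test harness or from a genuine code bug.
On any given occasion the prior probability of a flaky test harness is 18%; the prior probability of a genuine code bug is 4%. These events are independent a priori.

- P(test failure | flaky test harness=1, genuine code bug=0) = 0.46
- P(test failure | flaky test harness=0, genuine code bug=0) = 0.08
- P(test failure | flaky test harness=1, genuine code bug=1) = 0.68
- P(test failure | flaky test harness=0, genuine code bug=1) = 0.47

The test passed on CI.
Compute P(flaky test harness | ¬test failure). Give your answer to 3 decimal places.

Weight on flaky test harness=true, given the evidence: 0.093312 + 0.002304 = 0.095616
The normalizing constant is 0.92·0.82·0.96 + 0.53·0.82·0.04 + 0.54·0.18·0.96 + 0.32·0.18·0.04 = 0.837224
P(flaky test harness | ¬test failure) = 0.095616/0.837224 ≈ 0.114

P(flaky test harness | ¬test failure) ≈ 0.114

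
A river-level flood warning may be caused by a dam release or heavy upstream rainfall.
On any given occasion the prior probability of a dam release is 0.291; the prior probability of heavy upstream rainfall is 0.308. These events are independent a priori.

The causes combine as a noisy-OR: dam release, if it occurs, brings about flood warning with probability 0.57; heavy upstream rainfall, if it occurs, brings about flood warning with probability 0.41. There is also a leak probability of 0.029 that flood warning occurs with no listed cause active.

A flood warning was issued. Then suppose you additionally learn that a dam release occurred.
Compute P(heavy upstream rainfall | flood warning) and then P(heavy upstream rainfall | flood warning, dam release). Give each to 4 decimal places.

P(heavy upstream rainfall | flood warning) ≈ 0.5501; P(heavy upstream rainfall | flood warning, dam release) ≈ 0.3654

Under noisy-OR, P(flood warning | causes) = 1 − (1−0.029)·∏(1−qᵢ) over the active causes.
Weight on heavy upstream rainfall=true, given the evidence: 0.093269 + 0.067549 = 0.160818
The normalizing constant is 0.029·0.709·0.692 + 0.42711·0.709·0.308 + 0.58247·0.291·0.692 + 0.753657·0.291·0.308 = 0.292339
Posterior = 0.160818 / 0.292339 ≈ 0.5501

Now condition on the additional information:
Sum P(flood warning|·) weighted by the priors over both values of heavy upstream rainfall:
  P(flood warning | dam release) = 0.58247·0.692 + 0.753657·0.308
        = 0.403069 + 0.232126 = 0.635195
Configurations with heavy upstream rainfall contribute 0.232126, so
  P(heavy upstream rainfall | flood warning, dam release) = 0.232126 / 0.635195 ≈ 0.3654
Conditioning on dam release lowers the posterior on heavy upstream rainfall: the classic explaining-away effect in a common-effect structure.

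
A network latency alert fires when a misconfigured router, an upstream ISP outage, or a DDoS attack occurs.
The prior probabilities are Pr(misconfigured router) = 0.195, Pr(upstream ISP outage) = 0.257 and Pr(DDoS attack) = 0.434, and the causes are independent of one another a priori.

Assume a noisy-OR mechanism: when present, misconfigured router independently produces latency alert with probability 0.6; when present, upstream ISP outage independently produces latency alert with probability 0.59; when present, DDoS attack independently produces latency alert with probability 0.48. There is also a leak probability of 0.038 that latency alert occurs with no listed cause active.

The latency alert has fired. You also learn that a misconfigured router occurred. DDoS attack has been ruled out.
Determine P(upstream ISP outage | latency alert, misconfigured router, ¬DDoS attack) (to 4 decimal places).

Under noisy-OR, P(latency alert | causes) = 1 − (1−0.038)·∏(1−qᵢ) over the active causes.
P(latency alert | misconfigured router, ¬DDoS attack) = 0.6152*0.743 + 0.842232*0.257 = 0.457094 + 0.216454 = 0.673548
Of this, 0.216454 comes from 0.842232*0.257 (the upstream ISP outage=true cases).
So P(upstream ISP outage | latency alert, misconfigured router, ¬DDoS attack) = 0.216454/0.673548 ≈ 0.3214.

P(upstream ISP outage | latency alert, misconfigured router, ¬DDoS attack) ≈ 0.3214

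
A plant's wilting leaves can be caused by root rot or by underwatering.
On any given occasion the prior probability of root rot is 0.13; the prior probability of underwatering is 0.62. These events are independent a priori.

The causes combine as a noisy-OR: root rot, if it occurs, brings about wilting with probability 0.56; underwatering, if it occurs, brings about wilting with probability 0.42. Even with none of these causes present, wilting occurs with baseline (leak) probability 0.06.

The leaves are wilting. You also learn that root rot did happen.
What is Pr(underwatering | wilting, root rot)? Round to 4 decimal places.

Under noisy-OR, P(wilting | causes) = 1 − (1−0.06)·∏(1−qᵢ) over the active causes.
P(wilting | root rot) = 0.5864×0.38 + 0.760112×0.62 = 0.222832 + 0.471269 = 0.694101
Of this, 0.471269 comes from 0.760112×0.62 (the underwatering=true cases).
P(underwatering | wilting, root rot) = 0.471269 / 0.694101 ≈ 0.6790

Pr(underwatering | wilting, root rot) ≈ 0.6790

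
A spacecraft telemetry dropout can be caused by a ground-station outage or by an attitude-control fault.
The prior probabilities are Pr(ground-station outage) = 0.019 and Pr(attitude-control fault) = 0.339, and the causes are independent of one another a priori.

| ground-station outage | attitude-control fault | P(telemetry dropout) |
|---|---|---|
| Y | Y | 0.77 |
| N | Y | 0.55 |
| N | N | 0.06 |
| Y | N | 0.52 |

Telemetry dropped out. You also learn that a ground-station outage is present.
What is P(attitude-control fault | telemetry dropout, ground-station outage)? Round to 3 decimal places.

P(attitude-control fault | telemetry dropout, ground-station outage) ≈ 0.432

By total probability over both values of attitude-control fault:
  P(telemetry dropout | ground-station outage) = 0.52*0.661 + 0.77*0.339
        = 0.343720 + 0.261030 = 0.604750
The terms with attitude-control fault present sum to 0.261030, so
  P(attitude-control fault | telemetry dropout, ground-station outage) = 0.261030 / 0.604750 ≈ 0.432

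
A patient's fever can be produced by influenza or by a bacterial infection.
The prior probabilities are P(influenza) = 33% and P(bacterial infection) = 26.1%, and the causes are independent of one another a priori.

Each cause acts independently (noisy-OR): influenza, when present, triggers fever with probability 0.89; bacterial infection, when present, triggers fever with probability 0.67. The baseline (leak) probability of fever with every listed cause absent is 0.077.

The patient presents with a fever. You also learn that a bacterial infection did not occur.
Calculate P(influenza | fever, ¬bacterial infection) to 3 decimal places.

P(influenza | fever, ¬bacterial infection) ≈ 0.852

Under noisy-OR, P(fever | causes) = 1 − (1−0.077)·∏(1−qᵢ) over the active causes.
For the numerator, keep only influenza=true terms: 0.89847×0.33 = 0.296495
Normalizer over all consistent configurations: 0.077×0.67 + 0.89847×0.33 = 0.348085
P(influenza | fever, ¬bacterial infection) = 0.296495/0.348085 ≈ 0.852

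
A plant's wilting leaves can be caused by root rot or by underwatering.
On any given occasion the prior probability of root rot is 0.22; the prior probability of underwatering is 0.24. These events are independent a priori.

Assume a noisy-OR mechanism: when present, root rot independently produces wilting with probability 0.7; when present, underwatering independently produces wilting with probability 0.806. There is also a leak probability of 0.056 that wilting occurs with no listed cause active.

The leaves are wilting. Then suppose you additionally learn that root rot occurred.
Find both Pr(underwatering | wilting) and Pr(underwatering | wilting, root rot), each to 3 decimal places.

Under noisy-OR, P(wilting | causes) = 1 − (1−0.056)·∏(1−qᵢ) over the active causes.
By total probability over the 4 (root rot, underwatering) configurations:
  P(wilting) = 0.056×0.78×0.76 + 0.816864×0.78×0.24 + 0.7168×0.22×0.76 + 0.945059×0.22×0.24
        = 0.033197 + 0.152917 + 0.119849 + 0.049899 = 0.355862
Keeping only the underwatering-present terms gives 0.202816, so
  P(underwatering | wilting) = 0.202816 / 0.355862 ≈ 0.570

Now condition on the additional information:
For the numerator, keep only underwatering=true terms: 0.945059*0.24 = 0.226814
Denominator P(wilting | root rot): 0.7168*0.76 + 0.945059*0.24 = 0.771582
P(underwatering | wilting, root rot) = 0.226814/0.771582 ≈ 0.294
The drop from 0.570 to 0.294 is the explaining-away (discounting) effect.

Pr(underwatering | wilting) ≈ 0.570; Pr(underwatering | wilting, root rot) ≈ 0.294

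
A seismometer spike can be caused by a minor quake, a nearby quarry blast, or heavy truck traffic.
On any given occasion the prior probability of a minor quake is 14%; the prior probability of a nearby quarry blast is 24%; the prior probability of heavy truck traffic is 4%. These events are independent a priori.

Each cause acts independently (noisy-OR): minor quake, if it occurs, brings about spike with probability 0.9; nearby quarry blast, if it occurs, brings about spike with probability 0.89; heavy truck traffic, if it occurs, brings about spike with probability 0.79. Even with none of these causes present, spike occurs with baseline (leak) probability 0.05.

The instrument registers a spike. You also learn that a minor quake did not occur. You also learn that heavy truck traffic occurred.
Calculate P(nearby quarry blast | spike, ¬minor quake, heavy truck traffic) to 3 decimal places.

Under noisy-OR, P(spike | causes) = 1 − (1−0.05)·∏(1−qᵢ) over the active causes.
By total probability over both values of nearby quarry blast:
  P(spike | ¬minor quake, heavy truck traffic) = 0.8005·0.76 + 0.978055·0.24
        = 0.608380 + 0.234733 = 0.843113
Keeping only the nearby quarry blast-present terms gives 0.234733, so
  P(nearby quarry blast | spike, ¬minor quake, heavy truck traffic) = 0.234733 / 0.843113 ≈ 0.278

P(nearby quarry blast | spike, ¬minor quake, heavy truck traffic) ≈ 0.278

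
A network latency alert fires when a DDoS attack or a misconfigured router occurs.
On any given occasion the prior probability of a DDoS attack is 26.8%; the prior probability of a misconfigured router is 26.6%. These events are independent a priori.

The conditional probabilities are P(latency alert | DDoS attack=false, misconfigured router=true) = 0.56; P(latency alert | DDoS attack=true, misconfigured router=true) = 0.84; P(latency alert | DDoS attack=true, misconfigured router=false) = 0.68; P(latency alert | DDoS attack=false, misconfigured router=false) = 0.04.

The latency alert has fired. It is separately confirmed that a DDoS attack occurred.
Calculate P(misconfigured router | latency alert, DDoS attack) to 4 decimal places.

P(misconfigured router | latency alert, DDoS attack) ≈ 0.3092

Numerator (weight on configurations with misconfigured router): 0.84*0.266 = 0.223440
Normalizer over all consistent configurations: 0.68*0.734 + 0.84*0.266 = 0.722560
P(misconfigured router | latency alert, DDoS attack) = 0.223440/0.722560 ≈ 0.3092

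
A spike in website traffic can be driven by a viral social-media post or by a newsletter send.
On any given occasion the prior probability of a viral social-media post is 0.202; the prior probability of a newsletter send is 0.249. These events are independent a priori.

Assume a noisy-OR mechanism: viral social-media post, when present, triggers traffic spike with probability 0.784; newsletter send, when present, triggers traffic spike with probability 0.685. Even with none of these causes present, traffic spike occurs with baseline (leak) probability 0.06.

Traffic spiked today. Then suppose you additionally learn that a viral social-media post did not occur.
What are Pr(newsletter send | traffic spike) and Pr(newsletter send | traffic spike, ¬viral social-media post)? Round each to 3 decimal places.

Under noisy-OR, P(traffic spike | causes) = 1 − (1−0.06)·∏(1−qᵢ) over the active causes.
P(traffic spike) = 0.06·0.798·0.751 + 0.7039·0.798·0.249 + 0.79696·0.202·0.751 + 0.936042·0.202·0.249 = 0.035958 + 0.139866 + 0.120900 + 0.047081 = 0.343805
Restricting to configurations with newsletter send present: 0.139866 + 0.047081 = 0.186947.
Hence the posterior is 0.186947/0.343805 ≈ 0.544.

Now condition on the additional information:
P(traffic spike | ¬viral social-media post) = 0.06*0.751 + 0.7039*0.249 = 0.045060 + 0.175271 = 0.220331
Of this, 0.175271 comes from 0.7039*0.249 (the newsletter send=true cases).
Hence the posterior is 0.175271/0.220331 ≈ 0.795.

Pr(newsletter send | traffic spike) ≈ 0.544; Pr(newsletter send | traffic spike, ¬viral social-media post) ≈ 0.795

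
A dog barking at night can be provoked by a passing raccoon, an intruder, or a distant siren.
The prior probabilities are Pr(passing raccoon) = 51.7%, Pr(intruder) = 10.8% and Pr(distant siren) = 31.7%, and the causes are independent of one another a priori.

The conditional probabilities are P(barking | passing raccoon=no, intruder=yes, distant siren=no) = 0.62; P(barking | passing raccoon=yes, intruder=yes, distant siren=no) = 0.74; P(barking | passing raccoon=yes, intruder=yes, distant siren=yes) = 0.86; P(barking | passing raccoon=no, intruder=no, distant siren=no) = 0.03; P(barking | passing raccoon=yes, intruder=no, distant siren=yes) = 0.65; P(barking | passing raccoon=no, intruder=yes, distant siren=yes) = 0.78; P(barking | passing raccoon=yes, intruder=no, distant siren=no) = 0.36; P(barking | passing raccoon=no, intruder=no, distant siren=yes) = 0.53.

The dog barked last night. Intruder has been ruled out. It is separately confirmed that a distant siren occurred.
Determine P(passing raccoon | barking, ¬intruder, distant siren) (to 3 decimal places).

Enumerate both values of passing raccoon and weight by the priors:
  P(barking | ¬intruder, distant siren) = 0.53×0.483 + 0.65×0.517
        = 0.255990 + 0.336050 = 0.592040
Configurations with passing raccoon contribute 0.336050, so
  P(passing raccoon | barking, ¬intruder, distant siren) = 0.336050 / 0.592040 ≈ 0.568

P(passing raccoon | barking, ¬intruder, distant siren) ≈ 0.568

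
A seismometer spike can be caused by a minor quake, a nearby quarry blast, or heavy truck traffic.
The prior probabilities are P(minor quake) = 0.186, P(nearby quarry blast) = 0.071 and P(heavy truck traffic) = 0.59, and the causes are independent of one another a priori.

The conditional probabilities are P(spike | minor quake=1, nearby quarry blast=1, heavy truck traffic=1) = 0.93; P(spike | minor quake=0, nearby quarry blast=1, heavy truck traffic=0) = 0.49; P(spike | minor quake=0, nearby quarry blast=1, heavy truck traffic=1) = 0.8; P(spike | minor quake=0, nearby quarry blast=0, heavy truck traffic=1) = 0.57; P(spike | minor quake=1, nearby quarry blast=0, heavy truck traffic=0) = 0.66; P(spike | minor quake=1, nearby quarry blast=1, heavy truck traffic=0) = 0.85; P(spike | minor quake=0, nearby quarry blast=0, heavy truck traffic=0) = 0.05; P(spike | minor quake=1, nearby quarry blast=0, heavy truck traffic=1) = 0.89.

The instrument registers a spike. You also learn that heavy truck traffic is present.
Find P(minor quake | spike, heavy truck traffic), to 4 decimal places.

By total probability over the 4 (minor quake, nearby quarry blast) configurations:
  P(spike | heavy truck traffic) = 0.57·0.814·0.929 + 0.8·0.814·0.071 + 0.89·0.186·0.929 + 0.93·0.186·0.071
        = 0.431037 + 0.046235 + 0.153787 + 0.012282 = 0.643341
Configurations with minor quake contribute 0.166069, so
  P(minor quake | spike, heavy truck traffic) = 0.166069 / 0.643341 ≈ 0.2581

P(minor quake | spike, heavy truck traffic) ≈ 0.2581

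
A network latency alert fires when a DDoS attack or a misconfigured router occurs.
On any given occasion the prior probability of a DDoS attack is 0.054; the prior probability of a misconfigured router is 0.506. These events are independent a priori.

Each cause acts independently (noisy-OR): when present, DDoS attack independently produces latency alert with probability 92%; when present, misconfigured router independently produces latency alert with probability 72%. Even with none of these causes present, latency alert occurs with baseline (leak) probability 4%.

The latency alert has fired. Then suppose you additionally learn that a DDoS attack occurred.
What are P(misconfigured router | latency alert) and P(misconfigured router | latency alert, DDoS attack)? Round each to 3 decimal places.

P(misconfigured router | latency alert) ≈ 0.897; P(misconfigured router | latency alert, DDoS attack) ≈ 0.521

Under noisy-OR, P(latency alert | causes) = 1 − (1−0.04)·∏(1−qᵢ) over the active causes.
Numerator (weight on configurations with misconfigured router): 0.350008 + 0.026736 = 0.376744
Normalizer over all consistent configurations: 0.04·0.946·0.494 + 0.7312·0.946·0.506 + 0.9232·0.054·0.494 + 0.978496·0.054·0.506 = 0.420064
P(misconfigured router | latency alert) = 0.376744/0.420064 ≈ 0.897

Now condition on the additional information:
For the numerator, keep only misconfigured router=true terms: 0.978496·0.506 = 0.495119
The normalizing constant is 0.9232·0.494 + 0.978496·0.506 = 0.951180
P(misconfigured router | latency alert, DDoS attack) = 0.495119/0.951180 ≈ 0.521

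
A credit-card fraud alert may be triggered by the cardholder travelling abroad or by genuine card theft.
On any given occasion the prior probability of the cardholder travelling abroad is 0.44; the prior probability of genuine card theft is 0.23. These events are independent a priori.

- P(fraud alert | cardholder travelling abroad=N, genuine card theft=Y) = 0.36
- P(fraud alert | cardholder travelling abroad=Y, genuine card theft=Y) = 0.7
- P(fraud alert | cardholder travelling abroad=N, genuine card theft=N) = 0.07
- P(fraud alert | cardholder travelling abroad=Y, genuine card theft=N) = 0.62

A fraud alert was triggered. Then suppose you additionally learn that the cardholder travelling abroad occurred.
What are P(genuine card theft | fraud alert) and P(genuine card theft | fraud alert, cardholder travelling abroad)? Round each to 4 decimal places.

Sum P(fraud alert|·) weighted by the priors over the 4 (cardholder travelling abroad, genuine card theft) configurations:
  P(fraud alert) = 0.07×0.56×0.77 + 0.36×0.56×0.23 + 0.62×0.44×0.77 + 0.7×0.44×0.23
        = 0.030184 + 0.046368 + 0.210056 + 0.070840 = 0.357448
Configurations with genuine card theft contribute 0.117208, so
  P(genuine card theft | fraud alert) = 0.117208 / 0.357448 ≈ 0.3279

Now also conditioning on cardholder travelling abroad=true:
P(fraud alert | cardholder travelling abroad) = 0.62×0.77 + 0.7×0.23 = 0.477400 + 0.161000 = 0.638400
Of this, 0.161000 comes from 0.7×0.23 (the genuine card theft=true cases).
P(genuine card theft | fraud alert, cardholder travelling abroad) = 0.161000 / 0.638400 ≈ 0.2522

P(genuine card theft | fraud alert) ≈ 0.3279; P(genuine card theft | fraud alert, cardholder travelling abroad) ≈ 0.2522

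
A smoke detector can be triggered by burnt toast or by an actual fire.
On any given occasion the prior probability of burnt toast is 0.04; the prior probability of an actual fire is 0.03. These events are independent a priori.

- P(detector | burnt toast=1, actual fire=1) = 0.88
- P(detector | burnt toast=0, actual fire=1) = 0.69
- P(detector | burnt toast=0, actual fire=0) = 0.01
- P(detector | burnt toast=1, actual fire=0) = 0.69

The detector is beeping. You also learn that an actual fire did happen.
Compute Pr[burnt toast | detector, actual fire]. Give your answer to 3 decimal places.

Pr[burnt toast | detector, actual fire] ≈ 0.050

For the numerator, keep only burnt toast=true terms: 0.88*0.04 = 0.035200
The normalizing constant is 0.69*0.96 + 0.88*0.04 = 0.697600
P(burnt toast | detector, actual fire) = 0.035200/0.697600 ≈ 0.050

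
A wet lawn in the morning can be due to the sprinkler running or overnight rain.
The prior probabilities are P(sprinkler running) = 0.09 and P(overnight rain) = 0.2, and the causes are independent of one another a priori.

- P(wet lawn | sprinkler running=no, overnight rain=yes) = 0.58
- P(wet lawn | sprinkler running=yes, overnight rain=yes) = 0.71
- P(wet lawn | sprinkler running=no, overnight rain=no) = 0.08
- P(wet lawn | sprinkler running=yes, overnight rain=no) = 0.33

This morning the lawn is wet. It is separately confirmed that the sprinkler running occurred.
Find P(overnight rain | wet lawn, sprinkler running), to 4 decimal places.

P(overnight rain | wet lawn, sprinkler running) ≈ 0.3498

P(wet lawn | sprinkler running) = 0.33·0.8 + 0.71·0.2 = 0.264000 + 0.142000 = 0.406000
The overnight rain-present share is 0.71·0.2 = 0.142000.
P(overnight rain | wet lawn, sprinkler running) = 0.142000 / 0.406000 ≈ 0.3498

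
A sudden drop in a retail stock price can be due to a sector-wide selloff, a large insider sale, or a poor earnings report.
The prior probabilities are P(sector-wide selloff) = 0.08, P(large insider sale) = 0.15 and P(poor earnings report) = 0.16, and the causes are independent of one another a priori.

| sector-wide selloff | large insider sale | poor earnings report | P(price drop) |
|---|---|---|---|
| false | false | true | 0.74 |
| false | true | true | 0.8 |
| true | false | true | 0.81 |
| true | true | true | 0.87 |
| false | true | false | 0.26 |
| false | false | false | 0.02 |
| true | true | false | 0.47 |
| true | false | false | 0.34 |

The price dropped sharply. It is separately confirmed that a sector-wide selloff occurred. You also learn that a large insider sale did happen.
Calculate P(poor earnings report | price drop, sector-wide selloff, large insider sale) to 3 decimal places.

Enumerate both values of poor earnings report and weight by the priors:
  P(price drop | sector-wide selloff, large insider sale) = 0.47*0.84 + 0.87*0.16
        = 0.394800 + 0.139200 = 0.534000
Configurations with poor earnings report contribute 0.139200, so
  P(poor earnings report | price drop, sector-wide selloff, large insider sale) = 0.139200 / 0.534000 ≈ 0.261

P(poor earnings report | price drop, sector-wide selloff, large insider sale) ≈ 0.261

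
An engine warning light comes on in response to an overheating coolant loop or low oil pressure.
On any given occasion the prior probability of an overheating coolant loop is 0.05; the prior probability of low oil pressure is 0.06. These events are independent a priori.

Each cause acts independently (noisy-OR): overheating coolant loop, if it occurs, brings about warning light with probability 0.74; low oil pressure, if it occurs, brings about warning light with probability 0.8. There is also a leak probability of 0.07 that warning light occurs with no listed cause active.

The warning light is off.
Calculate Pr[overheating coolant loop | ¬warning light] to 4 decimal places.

Pr[overheating coolant loop | ¬warning light] ≈ 0.0135

Under noisy-OR, P(warning light | causes) = 1 − (1−0.07)·∏(1−qᵢ) over the active causes.
P(¬warning light) = 0.93*0.95*0.94 + 0.186*0.95*0.06 + 0.2418*0.05*0.94 + 0.04836*0.05*0.06 = 0.830490 + 0.010602 + 0.011365 + 0.000145 = 0.852602
The overheating coolant loop-present share is 0.011365 + 0.000145 = 0.011510.
P(overheating coolant loop | ¬warning light) = 0.011510 / 0.852602 ≈ 0.0135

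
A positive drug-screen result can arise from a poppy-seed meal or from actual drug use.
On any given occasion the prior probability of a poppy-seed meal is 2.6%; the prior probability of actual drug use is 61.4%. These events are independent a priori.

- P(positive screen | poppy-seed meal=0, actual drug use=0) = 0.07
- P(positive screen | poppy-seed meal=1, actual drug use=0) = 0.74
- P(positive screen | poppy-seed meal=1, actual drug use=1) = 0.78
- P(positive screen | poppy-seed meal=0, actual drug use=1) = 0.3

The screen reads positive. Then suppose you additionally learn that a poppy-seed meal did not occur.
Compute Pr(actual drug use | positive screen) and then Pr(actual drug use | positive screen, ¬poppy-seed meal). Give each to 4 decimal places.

Pr(actual drug use | positive screen) ≈ 0.8504; Pr(actual drug use | positive screen, ¬poppy-seed meal) ≈ 0.8721

Weight on actual drug use=true, given the evidence: 0.179411 + 0.012452 = 0.191863
Normalizer over all consistent configurations: 0.07×0.974×0.386 + 0.3×0.974×0.614 + 0.74×0.026×0.386 + 0.78×0.026×0.614 = 0.225607
Posterior = 0.191863 / 0.225607 ≈ 0.8504

Now also conditioning on poppy-seed meal≠true:
Enumerate both values of actual drug use and weight by the priors:
  P(positive screen | ¬poppy-seed meal) = 0.07·0.386 + 0.3·0.614
        = 0.027020 + 0.184200 = 0.211220
The terms with actual drug use present sum to 0.184200, so
  P(actual drug use | positive screen, ¬poppy-seed meal) = 0.184200 / 0.211220 ≈ 0.8721
Ruling out poppy-seed meal raises the posterior on actual drug use — the flip side of explaining away.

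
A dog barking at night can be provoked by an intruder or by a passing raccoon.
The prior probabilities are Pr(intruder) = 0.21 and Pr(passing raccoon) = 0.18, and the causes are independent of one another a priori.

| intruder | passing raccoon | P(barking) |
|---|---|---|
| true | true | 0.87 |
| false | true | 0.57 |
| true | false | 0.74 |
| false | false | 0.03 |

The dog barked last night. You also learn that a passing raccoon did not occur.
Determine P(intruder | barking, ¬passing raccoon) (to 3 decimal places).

P(barking | ¬passing raccoon) = 0.03×0.79 + 0.74×0.21 = 0.023700 + 0.155400 = 0.179100
Of this, 0.155400 comes from 0.74×0.21 (the intruder=true cases).
Hence the posterior is 0.155400/0.179100 ≈ 0.868.

P(intruder | barking, ¬passing raccoon) ≈ 0.868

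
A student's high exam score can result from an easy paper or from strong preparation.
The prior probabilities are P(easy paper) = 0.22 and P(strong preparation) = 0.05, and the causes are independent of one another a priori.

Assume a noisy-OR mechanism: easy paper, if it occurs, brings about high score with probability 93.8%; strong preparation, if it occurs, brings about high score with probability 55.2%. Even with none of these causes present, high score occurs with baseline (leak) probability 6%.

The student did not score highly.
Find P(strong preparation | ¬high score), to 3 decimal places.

P(strong preparation | ¬high score) ≈ 0.023

Under noisy-OR, P(high score | causes) = 1 − (1−0.06)·∏(1−qᵢ) over the active causes.
Numerator (weight on configurations with strong preparation): 0.016424 + 0.000287 = 0.016711
Denominator P(¬high score): 0.94*0.78*0.95 + 0.42112*0.78*0.05 + 0.05828*0.22*0.95 + 0.026109*0.22*0.05 = 0.725432
Posterior = 0.016711 / 0.725432 ≈ 0.023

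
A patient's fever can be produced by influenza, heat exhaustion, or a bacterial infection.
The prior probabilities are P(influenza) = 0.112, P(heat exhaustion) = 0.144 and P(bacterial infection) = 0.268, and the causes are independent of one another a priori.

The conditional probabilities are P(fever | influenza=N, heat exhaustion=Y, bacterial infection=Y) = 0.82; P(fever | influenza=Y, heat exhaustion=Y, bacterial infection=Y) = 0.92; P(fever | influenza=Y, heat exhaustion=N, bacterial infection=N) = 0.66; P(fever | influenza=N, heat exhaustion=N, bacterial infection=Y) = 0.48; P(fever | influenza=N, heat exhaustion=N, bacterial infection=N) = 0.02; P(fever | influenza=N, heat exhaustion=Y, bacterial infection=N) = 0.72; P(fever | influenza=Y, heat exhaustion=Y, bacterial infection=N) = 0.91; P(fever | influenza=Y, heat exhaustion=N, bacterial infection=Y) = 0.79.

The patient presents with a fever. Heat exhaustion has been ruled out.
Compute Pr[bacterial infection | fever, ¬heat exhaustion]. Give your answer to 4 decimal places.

Pr[bacterial infection | fever, ¬heat exhaustion] ≈ 0.6727

P(fever | ¬heat exhaustion) = 0.02×0.888×0.732 + 0.48×0.888×0.268 + 0.66×0.112×0.732 + 0.79×0.112×0.268 = 0.013000 + 0.114232 + 0.054109 + 0.023713 = 0.205054
Restricting to configurations with bacterial infection present: 0.114232 + 0.023713 = 0.137945.
So P(bacterial infection | fever, ¬heat exhaustion) = 0.137945/0.205054 ≈ 0.6727.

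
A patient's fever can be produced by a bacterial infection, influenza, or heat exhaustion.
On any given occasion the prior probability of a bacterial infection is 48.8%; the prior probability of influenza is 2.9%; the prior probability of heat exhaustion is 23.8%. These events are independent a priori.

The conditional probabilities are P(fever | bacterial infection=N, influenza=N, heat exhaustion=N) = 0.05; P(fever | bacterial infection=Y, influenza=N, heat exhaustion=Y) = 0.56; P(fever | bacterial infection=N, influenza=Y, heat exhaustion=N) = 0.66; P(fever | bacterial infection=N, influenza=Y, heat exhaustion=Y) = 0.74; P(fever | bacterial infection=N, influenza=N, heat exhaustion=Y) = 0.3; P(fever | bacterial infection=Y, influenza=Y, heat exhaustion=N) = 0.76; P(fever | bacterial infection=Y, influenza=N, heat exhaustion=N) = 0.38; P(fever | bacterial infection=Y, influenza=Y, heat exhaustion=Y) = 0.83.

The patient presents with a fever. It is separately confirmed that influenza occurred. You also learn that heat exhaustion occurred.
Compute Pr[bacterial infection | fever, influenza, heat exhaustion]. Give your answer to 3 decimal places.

Weight on bacterial infection=true, given the evidence: 0.83*0.488 = 0.405040
Denominator P(fever | influenza, heat exhaustion): 0.74*0.512 + 0.83*0.488 = 0.783920
Posterior = 0.405040 / 0.783920 ≈ 0.517

Pr[bacterial infection | fever, influenza, heat exhaustion] ≈ 0.517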